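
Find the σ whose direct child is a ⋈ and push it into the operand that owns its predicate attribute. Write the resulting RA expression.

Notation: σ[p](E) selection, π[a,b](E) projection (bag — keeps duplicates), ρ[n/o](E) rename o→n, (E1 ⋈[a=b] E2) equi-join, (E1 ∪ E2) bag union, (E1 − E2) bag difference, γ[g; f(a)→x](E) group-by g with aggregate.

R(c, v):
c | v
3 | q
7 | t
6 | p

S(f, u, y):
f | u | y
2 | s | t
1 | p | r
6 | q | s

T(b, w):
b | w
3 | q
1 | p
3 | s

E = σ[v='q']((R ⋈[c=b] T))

σ filters on v, owned by the left side.
E' = (σ[v='q'](R) ⋈[c=b] T)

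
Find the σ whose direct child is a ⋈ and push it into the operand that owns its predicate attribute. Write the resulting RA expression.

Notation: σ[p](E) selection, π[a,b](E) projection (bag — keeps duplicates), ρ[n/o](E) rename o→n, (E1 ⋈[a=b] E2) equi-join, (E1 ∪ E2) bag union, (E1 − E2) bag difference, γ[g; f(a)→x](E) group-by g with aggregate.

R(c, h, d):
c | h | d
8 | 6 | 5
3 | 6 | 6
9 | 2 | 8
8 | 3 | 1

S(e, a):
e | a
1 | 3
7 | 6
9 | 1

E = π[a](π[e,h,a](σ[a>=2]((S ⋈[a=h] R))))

σ filters on a, owned by the left side.
E' = π[a](π[e,h,a]((σ[a>=2](S) ⋈[a=h] R)))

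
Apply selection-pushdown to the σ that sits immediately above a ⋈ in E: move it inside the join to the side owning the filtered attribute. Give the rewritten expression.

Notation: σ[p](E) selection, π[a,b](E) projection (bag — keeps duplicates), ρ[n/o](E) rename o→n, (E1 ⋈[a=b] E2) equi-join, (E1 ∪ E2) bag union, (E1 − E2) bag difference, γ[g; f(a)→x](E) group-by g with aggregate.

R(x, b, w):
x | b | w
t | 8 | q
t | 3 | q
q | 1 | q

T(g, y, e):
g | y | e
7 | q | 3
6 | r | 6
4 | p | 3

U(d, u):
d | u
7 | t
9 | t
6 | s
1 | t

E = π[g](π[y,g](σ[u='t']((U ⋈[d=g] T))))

σ filters on u, owned by the left side.
E' = π[g](π[y,g]((σ[u='t'](U) ⋈[d=g] T)))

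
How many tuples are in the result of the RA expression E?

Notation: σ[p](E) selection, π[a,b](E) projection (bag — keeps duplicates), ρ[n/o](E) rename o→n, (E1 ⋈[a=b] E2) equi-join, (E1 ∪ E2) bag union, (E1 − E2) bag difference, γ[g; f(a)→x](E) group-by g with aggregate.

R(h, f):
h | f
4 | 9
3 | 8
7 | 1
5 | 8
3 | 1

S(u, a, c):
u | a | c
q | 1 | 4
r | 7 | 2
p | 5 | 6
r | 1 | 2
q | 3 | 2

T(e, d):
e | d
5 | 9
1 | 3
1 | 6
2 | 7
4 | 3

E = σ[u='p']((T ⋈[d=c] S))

Subexpression sizes:
  T → 5
  S → 5
  (T ⋈[d=c] S) → 1
  σ[u='p']((T ⋈[d=c] S)) → 1

|E| = 1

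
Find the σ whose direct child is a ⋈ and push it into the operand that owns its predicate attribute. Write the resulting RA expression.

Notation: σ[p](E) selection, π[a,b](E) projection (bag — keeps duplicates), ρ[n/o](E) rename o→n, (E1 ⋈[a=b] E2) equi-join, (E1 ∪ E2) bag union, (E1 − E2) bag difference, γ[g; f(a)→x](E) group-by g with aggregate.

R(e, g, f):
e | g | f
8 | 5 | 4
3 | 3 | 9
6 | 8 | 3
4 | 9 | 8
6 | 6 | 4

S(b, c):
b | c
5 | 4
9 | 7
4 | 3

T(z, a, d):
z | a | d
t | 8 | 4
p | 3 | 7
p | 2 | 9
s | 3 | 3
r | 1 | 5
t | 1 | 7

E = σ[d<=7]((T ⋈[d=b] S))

σ filters on d, owned by the left side.
E' = (σ[d<=7](T) ⋈[d=b] S)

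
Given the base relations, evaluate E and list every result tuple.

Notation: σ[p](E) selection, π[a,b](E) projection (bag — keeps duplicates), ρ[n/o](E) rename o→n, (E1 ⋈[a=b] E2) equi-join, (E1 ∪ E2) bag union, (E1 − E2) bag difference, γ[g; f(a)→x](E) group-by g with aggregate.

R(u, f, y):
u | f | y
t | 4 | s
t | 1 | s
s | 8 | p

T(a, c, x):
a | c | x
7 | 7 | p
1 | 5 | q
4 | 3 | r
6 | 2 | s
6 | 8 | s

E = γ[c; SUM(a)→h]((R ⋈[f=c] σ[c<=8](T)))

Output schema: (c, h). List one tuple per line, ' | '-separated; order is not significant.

Subexpression sizes:
  R → 3
  T → 5
  σ[c<=8](T) → 5
  (R ⋈[f=c] σ[c<=8](T)) → 1
  γ[c; SUM(a)→h]((R ⋈[f=c] σ[c<=8](T))) → 1

== RESULT ==
c | h
8 | 6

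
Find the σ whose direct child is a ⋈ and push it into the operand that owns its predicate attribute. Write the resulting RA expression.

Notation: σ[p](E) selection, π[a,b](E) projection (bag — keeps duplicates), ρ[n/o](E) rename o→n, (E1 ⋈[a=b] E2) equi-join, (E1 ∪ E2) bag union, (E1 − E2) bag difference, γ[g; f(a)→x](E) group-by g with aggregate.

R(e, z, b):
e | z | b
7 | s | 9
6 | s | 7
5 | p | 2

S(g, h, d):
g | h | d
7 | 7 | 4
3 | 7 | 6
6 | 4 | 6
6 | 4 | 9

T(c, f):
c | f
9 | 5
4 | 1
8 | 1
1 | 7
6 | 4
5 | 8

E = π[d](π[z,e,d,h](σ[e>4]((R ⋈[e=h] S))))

σ filters on e, owned by the left side.
E' = π[d](π[z,e,d,h]((σ[e>4](R) ⋈[e=h] S)))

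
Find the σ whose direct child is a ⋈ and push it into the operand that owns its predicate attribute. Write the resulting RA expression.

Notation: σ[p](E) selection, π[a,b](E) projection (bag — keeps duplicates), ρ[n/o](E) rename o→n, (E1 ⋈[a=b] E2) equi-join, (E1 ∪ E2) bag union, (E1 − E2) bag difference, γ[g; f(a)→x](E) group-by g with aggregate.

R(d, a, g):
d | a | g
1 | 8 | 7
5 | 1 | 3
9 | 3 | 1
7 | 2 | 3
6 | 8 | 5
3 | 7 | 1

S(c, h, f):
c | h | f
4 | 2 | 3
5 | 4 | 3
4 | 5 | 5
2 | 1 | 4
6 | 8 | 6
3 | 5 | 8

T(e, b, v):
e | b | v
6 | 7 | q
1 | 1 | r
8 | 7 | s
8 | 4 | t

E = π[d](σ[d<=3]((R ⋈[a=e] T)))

σ filters on d, owned by the left side.
E' = π[d]((σ[d<=3](R) ⋈[a=e] T))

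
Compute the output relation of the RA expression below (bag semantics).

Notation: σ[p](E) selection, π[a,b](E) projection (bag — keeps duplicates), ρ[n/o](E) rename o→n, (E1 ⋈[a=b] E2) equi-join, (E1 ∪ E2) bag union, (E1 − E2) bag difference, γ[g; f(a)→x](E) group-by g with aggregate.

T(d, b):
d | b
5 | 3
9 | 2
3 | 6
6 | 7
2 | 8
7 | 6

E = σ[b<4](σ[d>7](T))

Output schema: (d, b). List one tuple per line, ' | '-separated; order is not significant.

Stepwise |·|:
  T → 6
  σ[d>7](T) → 1
  σ[b<4](σ[d>7](T)) → 1

== RESULT ==
d | b
9 | 2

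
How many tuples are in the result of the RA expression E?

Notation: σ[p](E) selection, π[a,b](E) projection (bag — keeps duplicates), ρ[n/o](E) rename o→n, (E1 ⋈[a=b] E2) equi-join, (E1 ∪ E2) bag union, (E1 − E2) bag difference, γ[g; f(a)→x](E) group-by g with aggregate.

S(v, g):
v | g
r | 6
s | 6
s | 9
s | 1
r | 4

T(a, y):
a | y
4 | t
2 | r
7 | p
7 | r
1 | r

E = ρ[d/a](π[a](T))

Row counts bottom-up:
  T → 5
  π[a](T) → 5
  ρ[d/a](π[a](T)) → 5

|E| = 5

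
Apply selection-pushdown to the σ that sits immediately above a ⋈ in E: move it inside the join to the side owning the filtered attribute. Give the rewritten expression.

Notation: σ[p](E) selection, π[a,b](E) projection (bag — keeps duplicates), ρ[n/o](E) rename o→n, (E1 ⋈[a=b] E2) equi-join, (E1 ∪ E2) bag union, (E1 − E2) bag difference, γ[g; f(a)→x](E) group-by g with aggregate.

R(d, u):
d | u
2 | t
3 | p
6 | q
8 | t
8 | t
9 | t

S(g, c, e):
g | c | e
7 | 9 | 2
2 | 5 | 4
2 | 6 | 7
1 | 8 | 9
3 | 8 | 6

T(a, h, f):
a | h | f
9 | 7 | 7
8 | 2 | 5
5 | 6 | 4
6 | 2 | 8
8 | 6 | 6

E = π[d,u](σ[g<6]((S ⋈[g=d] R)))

σ filters on g, owned by the left side.
E' = π[d,u]((σ[g<6](S) ⋈[g=d] R))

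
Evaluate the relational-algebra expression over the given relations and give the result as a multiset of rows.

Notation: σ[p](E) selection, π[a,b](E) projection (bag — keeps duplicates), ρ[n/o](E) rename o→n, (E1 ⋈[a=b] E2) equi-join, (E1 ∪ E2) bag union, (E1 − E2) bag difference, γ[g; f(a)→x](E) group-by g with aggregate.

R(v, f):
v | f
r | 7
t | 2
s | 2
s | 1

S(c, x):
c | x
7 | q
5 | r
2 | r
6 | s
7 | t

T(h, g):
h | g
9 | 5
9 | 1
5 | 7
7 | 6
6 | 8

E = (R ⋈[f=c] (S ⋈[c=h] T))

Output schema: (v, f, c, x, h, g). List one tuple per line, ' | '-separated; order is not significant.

Per-node cardinality:
  R → 4
  S → 5
  T → 5
  (S ⋈[c=h] T) → 4
  (R ⋈[f=c] (S ⋈[c=h] T)) → 2

== RESULT ==
v | f | c | x | h | g
r | 7 | 7 | q | 7 | 6
r | 7 | 7 | t | 7 | 6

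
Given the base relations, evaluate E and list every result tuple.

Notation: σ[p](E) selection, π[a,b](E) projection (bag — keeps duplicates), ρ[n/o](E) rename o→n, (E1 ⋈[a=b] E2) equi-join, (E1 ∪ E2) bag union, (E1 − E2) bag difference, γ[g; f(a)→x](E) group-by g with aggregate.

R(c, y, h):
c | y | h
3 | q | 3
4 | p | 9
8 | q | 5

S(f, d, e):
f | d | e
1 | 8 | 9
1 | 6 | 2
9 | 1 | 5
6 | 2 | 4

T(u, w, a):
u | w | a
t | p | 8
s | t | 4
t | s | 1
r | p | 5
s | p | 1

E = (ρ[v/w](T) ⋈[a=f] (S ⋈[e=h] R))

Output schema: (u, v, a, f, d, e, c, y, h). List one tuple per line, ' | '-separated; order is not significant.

Stepwise |·|:
  T → 5
  ρ[v/w](T) → 5
  S → 4
  R → 3
  (S ⋈[e=h] R) → 2
  (ρ[v/w](T) ⋈[a=f] (S ⋈[e=h] R)) → 2

== RESULT ==
u | v | a | f | d | e | c | y | h
s | p | 1 | 1 | 8 | 9 | 4 | p | 9
t | s | 1 | 1 | 8 | 9 | 4 | p | 9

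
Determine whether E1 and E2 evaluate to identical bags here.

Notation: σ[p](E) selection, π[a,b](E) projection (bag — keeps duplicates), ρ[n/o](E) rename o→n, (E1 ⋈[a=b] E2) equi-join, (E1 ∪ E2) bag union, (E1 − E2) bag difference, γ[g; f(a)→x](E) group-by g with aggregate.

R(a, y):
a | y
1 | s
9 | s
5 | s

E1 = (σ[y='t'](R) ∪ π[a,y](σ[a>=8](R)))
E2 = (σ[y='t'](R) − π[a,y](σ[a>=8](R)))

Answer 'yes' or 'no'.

E1 per-node cardinality:
  R → 3
  σ[y='t'](R) → 0
  R → 3
  σ[a>=8](R) → 1
  π[a,y](σ[a>=8](R)) → 1
  (σ[y='t'](R) ∪ π[a,y](σ[a>=8](R))) → 1
E2 per-node cardinality:
  R → 3
  σ[y='t'](R) → 0
  R → 3
  σ[a>=8](R) → 1
  π[a,y](σ[a>=8](R)) → 1
  (σ[y='t'](R) − π[a,y](σ[a>=8](R))) → 0

E1 result:
a | y
9 | s
E2 result:
a | y
(0 rows)
Witness: (9, 's') appears 1× in E1 but 0× in E2.

no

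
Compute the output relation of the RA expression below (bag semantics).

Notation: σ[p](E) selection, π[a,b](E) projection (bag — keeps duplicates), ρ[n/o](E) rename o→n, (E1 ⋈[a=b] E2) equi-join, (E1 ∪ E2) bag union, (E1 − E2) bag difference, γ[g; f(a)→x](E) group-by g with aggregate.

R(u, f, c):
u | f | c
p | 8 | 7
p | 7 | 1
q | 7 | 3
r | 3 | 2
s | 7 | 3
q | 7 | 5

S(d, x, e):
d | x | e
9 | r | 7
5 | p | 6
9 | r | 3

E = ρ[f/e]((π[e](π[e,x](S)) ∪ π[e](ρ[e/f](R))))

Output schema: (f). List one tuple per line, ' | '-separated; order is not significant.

Row counts bottom-up:
  S → 3
  π[e,x](S) → 3
  π[e](π[e,x](S)) → 3
  R → 6
  ρ[e/f](R) → 6
  π[e](ρ[e/f](R)) → 6
  (π[e](π[e,x](S)) ∪ π[e](ρ[e/f](R))) → 9
  ρ[f/e]((π[e](π[e,x](S)) ∪ π[e](ρ[e/f](R)))) → 9

== RESULT ==
f
3
3
6
7
7
7
7
7
8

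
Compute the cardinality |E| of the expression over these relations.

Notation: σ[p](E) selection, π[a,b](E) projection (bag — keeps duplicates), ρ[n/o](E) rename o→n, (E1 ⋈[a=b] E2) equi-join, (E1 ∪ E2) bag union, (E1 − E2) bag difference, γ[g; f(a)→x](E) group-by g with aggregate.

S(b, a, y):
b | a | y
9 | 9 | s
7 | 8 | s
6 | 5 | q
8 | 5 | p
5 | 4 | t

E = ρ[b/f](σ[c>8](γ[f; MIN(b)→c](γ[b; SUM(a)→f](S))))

Per-node cardinality:
  S → 5
  γ[b; SUM(a)→f](S) → 5
  γ[f; MIN(b)→c](γ[b; SUM(a)→f](S)) → 4
  σ[c>8](γ[f; MIN(b)→c](γ[b; SUM(a)→f](S))) → 1
  ρ[b/f](σ[c>8](γ[f; MIN(b)→c](γ[b; SUM(a)→f](S)))) → 1

|E| = 1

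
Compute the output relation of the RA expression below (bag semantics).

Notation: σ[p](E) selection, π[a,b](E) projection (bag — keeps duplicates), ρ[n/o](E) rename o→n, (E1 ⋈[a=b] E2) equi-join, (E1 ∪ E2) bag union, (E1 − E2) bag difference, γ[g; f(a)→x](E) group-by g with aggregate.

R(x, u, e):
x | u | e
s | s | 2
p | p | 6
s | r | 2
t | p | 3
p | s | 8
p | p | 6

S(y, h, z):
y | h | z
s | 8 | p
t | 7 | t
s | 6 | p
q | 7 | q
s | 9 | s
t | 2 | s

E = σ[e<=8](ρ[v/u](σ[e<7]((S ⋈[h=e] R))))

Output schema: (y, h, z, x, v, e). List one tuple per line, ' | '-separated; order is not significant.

Per-node cardinality:
  S → 6
  R → 6
  (S ⋈[h=e] R) → 5
  σ[e<7]((S ⋈[h=e] R)) → 4
  ρ[v/u](σ[e<7]((S ⋈[h=e] R))) → 4
  σ[e<=8](ρ[v/u](σ[e<7]((S ⋈[h=e] R)))) → 4

== RESULT ==
y | h | z | x | v | e
s | 6 | p | p | p | 6
s | 6 | p | p | p | 6
t | 2 | s | s | r | 2
t | 2 | s | s | s | 2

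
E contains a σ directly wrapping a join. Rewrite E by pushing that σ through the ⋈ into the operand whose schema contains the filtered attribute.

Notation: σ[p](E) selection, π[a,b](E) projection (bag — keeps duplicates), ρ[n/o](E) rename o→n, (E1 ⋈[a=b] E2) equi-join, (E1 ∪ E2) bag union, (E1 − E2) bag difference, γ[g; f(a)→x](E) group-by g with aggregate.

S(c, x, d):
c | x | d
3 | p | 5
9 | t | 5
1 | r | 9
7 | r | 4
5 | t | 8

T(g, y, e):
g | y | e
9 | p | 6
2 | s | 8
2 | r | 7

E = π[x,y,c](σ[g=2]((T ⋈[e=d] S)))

σ filters on g, owned by the left side.
E' = π[x,y,c]((σ[g=2](T) ⋈[e=d] S))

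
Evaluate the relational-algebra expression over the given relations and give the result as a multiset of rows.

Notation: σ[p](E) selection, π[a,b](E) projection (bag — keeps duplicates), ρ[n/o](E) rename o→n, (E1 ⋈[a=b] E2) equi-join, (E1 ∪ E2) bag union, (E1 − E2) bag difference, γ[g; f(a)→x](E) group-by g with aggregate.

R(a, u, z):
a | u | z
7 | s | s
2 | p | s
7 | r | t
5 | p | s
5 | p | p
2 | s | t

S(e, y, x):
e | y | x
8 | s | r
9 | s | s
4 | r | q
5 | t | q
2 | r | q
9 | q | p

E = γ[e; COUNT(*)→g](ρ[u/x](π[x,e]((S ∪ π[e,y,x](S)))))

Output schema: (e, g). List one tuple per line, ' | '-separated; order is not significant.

Row counts bottom-up:
  S → 6
  S → 6
  π[e,y,x](S) → 6
  (S ∪ π[e,y,x](S)) → 12
  π[x,e]((S ∪ π[e,y,x](S))) → 12
  ρ[u/x](π[x,e]((S ∪ π[e,y,x](S)))) → 12
  γ[e; COUNT(*)→g](ρ[u/x](π[x,e]((S ∪ π[e,y,x](S))))) → 5

== RESULT ==
e | g
2 | 2
4 | 2
5 | 2
8 | 2
9 | 4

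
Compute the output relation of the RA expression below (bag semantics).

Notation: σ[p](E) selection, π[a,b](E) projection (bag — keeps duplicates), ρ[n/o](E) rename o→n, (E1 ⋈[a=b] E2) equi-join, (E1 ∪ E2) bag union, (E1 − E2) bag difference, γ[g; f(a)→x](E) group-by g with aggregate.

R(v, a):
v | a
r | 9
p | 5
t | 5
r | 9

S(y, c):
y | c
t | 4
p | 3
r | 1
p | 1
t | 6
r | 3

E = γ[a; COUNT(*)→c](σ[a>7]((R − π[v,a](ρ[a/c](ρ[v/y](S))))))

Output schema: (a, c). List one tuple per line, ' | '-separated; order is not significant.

Stepwise |·|:
  R → 4
  S → 6
  ρ[v/y](S) → 6
  ρ[a/c](ρ[v/y](S)) → 6
  π[v,a](ρ[a/c](ρ[v/y](S))) → 6
  (R − π[v,a](ρ[a/c](ρ[v/y](S)))) → 4
  σ[a>7]((R − π[v,a](ρ[a/c](ρ[v/y](S))))) → 2
  γ[a; COUNT(*)→c](σ[a>7]((R − π[v,a](ρ[a/c](ρ[v/y](S)))))) → 1

== RESULT ==
a | c
9 | 2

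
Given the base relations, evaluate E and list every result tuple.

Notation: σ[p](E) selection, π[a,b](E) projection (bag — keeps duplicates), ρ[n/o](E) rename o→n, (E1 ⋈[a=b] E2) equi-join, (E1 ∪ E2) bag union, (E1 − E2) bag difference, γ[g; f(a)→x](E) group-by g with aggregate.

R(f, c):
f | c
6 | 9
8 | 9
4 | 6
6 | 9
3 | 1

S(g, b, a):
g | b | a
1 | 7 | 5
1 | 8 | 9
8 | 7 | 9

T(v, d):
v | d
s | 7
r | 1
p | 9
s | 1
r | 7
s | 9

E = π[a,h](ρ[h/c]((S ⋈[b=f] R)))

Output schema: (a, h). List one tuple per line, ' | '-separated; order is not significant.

Row counts bottom-up:
  S → 3
  R → 5
  (S ⋈[b=f] R) → 1
  ρ[h/c]((S ⋈[b=f] R)) → 1
  π[a,h](ρ[h/c]((S ⋈[b=f] R))) → 1

== RESULT ==
a | h
9 | 9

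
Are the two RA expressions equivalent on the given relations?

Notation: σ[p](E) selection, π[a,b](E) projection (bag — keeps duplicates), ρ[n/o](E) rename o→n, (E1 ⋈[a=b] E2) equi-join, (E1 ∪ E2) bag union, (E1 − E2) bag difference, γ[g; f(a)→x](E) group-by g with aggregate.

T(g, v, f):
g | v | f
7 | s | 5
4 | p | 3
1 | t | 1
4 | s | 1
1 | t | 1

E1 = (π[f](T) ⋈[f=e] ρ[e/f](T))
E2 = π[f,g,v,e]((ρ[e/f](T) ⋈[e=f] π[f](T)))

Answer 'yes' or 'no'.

E1 subexpression sizes:
  T → 5
  π[f](T) → 5
  T → 5
  ρ[e/f](T) → 5
  (π[f](T) ⋈[f=e] ρ[e/f](T)) → 11
E2 subexpression sizes:
  T → 5
  ρ[e/f](T) → 5
  T → 5
  π[f](T) → 5
  (ρ[e/f](T) ⋈[e=f] π[f](T)) → 11
  π[f,g,v,e]((ρ[e/f](T) ⋈[e=f] π[f](T))) → 11

E1 and E2 produce the same multiset:
f | g | v | e
1 | 1 | t | 1
1 | 1 | t | 1
1 | 1 | t | 1
1 | 1 | t | 1
1 | 1 | t | 1
1 | 1 | t | 1
1 | 4 | s | 1
1 | 4 | s | 1
1 | 4 | s | 1
3 | 4 | p | 3
5 | 7 | s | 5

yes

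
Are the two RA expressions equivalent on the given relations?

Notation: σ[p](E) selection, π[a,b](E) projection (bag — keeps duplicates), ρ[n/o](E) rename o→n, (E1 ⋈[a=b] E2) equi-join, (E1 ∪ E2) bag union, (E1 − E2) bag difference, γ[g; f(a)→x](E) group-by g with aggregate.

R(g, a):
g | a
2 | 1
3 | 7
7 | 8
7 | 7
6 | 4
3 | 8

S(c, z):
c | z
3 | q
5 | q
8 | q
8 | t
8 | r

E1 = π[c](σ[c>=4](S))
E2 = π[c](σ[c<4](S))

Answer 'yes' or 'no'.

E1 row counts bottom-up:
  S → 5
  σ[c>=4](S) → 4
  π[c](σ[c>=4](S)) → 4
E2 row counts bottom-up:
  S → 5
  σ[c<4](S) → 1
  π[c](σ[c<4](S)) → 1

E1 result:
c
5
8
8
8
E2 result:
c
3
Witness: (8,) appears 3× in E1 but 0× in E2.

no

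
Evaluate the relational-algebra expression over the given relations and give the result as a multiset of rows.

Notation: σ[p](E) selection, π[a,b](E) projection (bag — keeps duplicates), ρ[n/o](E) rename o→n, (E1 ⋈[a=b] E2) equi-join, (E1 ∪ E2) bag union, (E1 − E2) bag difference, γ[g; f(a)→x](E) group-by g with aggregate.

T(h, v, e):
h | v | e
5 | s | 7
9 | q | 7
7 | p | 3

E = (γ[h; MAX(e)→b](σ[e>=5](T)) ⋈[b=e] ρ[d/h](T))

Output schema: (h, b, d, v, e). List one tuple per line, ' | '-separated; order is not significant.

Subexpression sizes:
  T → 3
  σ[e>=5](T) → 2
  γ[h; MAX(e)→b](σ[e>=5](T)) → 2
  T → 3
  ρ[d/h](T) → 3
  (γ[h; MAX(e)→b](σ[e>=5](T)) ⋈[b=e] ρ[d/h](T)) → 4

== RESULT ==
h | b | d | v | e
5 | 7 | 5 | s | 7
5 | 7 | 9 | q | 7
9 | 7 | 5 | s | 7
9 | 7 | 9 | q | 7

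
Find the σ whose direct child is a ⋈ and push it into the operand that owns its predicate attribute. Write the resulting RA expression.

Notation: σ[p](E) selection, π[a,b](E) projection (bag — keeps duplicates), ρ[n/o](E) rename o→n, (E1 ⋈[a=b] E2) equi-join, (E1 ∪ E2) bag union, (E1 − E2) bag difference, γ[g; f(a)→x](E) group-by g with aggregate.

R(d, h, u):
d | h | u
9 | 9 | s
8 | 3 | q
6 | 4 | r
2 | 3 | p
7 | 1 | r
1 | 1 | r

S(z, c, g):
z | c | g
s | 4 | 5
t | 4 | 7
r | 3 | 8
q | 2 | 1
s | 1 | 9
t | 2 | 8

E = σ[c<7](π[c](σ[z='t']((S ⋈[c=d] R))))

σ filters on z, owned by the left side.
E' = σ[c<7](π[c]((σ[z='t'](S) ⋈[c=d] R)))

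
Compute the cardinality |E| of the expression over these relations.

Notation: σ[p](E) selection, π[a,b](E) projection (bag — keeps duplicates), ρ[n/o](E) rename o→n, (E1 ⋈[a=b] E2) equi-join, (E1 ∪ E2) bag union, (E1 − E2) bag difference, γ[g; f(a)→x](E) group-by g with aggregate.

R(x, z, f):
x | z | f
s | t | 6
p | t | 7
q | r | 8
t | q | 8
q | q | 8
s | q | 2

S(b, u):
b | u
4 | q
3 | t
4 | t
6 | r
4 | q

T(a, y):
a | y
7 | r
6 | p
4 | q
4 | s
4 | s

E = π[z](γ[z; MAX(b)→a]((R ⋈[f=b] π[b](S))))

Row counts bottom-up:
  R → 6
  S → 5
  π[b](S) → 5
  (R ⋈[f=b] π[b](S)) → 1
  γ[z; MAX(b)→a]((R ⋈[f=b] π[b](S))) → 1
  π[z](γ[z; MAX(b)→a]((R ⋈[f=b] π[b](S)))) → 1

|E| = 1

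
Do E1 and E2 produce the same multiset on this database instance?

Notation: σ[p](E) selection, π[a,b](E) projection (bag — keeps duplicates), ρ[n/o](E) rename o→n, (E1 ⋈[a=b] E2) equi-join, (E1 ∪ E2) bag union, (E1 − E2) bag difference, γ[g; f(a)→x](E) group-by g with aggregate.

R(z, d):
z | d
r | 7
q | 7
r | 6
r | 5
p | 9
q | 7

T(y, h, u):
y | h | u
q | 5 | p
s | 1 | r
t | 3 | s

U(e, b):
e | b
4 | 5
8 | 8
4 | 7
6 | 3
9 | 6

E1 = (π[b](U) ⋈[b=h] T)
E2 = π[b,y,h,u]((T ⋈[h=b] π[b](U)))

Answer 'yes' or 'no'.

E1 per-node cardinality:
  U → 5
  π[b](U) → 5
  T → 3
  (π[b](U) ⋈[b=h] T) → 2
E2 per-node cardinality:
  T → 3
  U → 5
  π[b](U) → 5
  (T ⋈[h=b] π[b](U)) → 2
  π[b,y,h,u]((T ⋈[h=b] π[b](U))) → 2

E1 and E2 produce the same multiset:
b | y | h | u
3 | t | 3 | s
5 | q | 5 | p

yes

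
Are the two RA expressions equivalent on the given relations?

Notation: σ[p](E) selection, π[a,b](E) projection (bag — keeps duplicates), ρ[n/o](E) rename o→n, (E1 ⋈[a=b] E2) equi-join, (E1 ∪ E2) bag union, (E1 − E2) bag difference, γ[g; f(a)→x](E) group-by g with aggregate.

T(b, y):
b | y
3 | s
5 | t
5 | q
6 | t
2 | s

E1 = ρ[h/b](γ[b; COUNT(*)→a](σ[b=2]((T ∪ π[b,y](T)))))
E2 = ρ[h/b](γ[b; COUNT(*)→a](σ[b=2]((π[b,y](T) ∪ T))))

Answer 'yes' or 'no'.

E1 per-node cardinality:
  T → 5
  T → 5
  π[b,y](T) → 5
  (T ∪ π[b,y](T)) → 10
  σ[b=2]((T ∪ π[b,y](T))) → 2
  γ[b; COUNT(*)→a](σ[b=2]((T ∪ π[b,y](T)))) → 1
  ρ[h/b](γ[b; COUNT(*)→a](σ[b=2]((T ∪ π[b,y](T))))) → 1
E2 per-node cardinality:
  T → 5
  π[b,y](T) → 5
  T → 5
  (π[b,y](T) ∪ T) → 10
  σ[b=2]((π[b,y](T) ∪ T)) → 2
  γ[b; COUNT(*)→a](σ[b=2]((π[b,y](T) ∪ T))) → 1
  ρ[h/b](γ[b; COUNT(*)→a](σ[b=2]((π[b,y](T) ∪ T)))) → 1

E1 and E2 produce the same multiset:
h | a
2 | 2

yes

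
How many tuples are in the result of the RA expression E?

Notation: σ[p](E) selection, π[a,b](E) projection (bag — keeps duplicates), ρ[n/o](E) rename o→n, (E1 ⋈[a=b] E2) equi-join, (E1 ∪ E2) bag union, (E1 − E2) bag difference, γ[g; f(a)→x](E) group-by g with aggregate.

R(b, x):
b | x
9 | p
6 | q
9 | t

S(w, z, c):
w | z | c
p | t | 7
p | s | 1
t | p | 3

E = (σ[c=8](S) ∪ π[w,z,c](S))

Per-node cardinality:
  S → 3
  σ[c=8](S) → 0
  S → 3
  π[w,z,c](S) → 3
  (σ[c=8](S) ∪ π[w,z,c](S)) → 3

|E| = 3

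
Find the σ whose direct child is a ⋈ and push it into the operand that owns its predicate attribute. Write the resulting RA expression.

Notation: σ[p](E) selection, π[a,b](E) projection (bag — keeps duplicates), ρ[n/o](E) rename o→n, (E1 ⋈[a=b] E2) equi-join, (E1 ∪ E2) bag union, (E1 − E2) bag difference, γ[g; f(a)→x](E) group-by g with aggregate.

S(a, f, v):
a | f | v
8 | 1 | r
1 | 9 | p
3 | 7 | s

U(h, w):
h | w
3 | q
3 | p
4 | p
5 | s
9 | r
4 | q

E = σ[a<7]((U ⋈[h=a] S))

σ filters on a, owned by the right side.
E' = (U ⋈[h=a] σ[a<7](S))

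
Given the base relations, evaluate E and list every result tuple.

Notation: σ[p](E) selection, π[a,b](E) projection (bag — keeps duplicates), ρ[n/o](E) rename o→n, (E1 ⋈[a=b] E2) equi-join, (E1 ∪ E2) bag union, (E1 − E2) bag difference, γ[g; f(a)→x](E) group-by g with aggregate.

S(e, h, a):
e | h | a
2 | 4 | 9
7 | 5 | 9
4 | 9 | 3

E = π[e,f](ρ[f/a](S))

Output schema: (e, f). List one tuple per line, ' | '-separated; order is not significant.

Per-node cardinality:
  S → 3
  ρ[f/a](S) → 3
  π[e,f](ρ[f/a](S)) → 3

== RESULT ==
e | f
2 | 9
4 | 3
7 | 9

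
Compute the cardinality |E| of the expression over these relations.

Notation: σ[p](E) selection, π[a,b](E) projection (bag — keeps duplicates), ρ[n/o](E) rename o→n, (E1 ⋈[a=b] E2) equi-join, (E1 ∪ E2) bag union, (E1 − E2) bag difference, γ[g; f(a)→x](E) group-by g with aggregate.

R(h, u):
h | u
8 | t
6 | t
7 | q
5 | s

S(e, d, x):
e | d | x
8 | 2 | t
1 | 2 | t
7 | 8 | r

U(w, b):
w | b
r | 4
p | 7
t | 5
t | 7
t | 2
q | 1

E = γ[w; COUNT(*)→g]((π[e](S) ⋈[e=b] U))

Row counts bottom-up:
  S → 3
  π[e](S) → 3
  U → 6
  (π[e](S) ⋈[e=b] U) → 3
  γ[w; COUNT(*)→g]((π[e](S) ⋈[e=b] U)) → 3

|E| = 3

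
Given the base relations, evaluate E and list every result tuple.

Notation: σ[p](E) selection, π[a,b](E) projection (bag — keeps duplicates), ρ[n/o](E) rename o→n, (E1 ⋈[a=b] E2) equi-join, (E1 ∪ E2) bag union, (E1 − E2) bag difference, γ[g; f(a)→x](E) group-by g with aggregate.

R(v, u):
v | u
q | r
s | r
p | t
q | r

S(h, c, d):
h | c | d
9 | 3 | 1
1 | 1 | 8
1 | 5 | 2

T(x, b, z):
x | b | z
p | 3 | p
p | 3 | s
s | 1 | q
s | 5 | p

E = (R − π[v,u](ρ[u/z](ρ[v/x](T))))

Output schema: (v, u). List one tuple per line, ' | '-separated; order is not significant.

Per-node cardinality:
  R → 4
  T → 4
  ρ[v/x](T) → 4
  ρ[u/z](ρ[v/x](T)) → 4
  π[v,u](ρ[u/z](ρ[v/x](T))) → 4
  (R − π[v,u](ρ[u/z](ρ[v/x](T)))) → 4

== RESULT ==
v | u
p | t
q | r
q | r
s | r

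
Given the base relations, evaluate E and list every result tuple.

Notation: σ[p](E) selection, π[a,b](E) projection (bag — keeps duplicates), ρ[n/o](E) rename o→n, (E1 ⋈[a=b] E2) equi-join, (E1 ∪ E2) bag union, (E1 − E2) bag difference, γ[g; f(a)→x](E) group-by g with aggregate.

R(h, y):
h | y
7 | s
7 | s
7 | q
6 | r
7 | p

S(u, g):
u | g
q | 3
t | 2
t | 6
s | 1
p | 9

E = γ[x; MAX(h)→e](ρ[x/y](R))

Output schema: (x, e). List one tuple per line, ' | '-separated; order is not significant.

Stepwise |·|:
  R → 5
  ρ[x/y](R) → 5
  γ[x; MAX(h)→e](ρ[x/y](R)) → 4

== RESULT ==
x | e
p | 7
q | 7
r | 6
s | 7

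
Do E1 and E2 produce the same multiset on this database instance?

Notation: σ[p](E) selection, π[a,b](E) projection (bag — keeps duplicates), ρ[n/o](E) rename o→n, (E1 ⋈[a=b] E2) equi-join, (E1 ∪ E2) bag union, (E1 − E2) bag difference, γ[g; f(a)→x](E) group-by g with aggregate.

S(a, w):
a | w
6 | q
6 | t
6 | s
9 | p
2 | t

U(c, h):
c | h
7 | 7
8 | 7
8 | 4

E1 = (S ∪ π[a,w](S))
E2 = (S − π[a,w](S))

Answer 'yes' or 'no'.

E1 per-node cardinality:
  S → 5
  S → 5
  π[a,w](S) → 5
  (S ∪ π[a,w](S)) → 10
E2 per-node cardinality:
  S → 5
  S → 5
  π[a,w](S) → 5
  (S − π[a,w](S)) → 0

E1 result:
a | w
2 | t
2 | t
6 | q
6 | q
6 | s
6 | s
6 | t
6 | t
9 | p
9 | p
E2 result:
a | w
(0 rows)
Witness: (9, 'p') appears 2× in E1 but 0× in E2.

no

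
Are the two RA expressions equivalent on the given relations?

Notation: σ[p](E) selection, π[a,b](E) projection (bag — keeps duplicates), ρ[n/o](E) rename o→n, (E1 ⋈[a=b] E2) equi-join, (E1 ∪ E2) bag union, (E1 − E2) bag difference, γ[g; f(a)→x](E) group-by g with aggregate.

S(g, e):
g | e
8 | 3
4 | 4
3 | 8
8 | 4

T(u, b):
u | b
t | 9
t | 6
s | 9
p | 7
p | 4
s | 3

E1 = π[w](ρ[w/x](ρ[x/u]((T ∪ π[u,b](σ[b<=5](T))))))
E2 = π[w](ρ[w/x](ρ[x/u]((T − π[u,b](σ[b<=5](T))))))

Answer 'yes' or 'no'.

E1 per-node cardinality:
  T → 6
  T → 6
  σ[b<=5](T) → 2
  π[u,b](σ[b<=5](T)) → 2
  (T ∪ π[u,b](σ[b<=5](T))) → 8
  ρ[x/u]((T ∪ π[u,b](σ[b<=5](T)))) → 8
  ρ[w/x](ρ[x/u]((T ∪ π[u,b](σ[b<=5](T))))) → 8
  π[w](ρ[w/x](ρ[x/u]((T ∪ π[u,b](σ[b<=5](T)))))) → 8
E2 per-node cardinality:
  T → 6
  T → 6
  σ[b<=5](T) → 2
  π[u,b](σ[b<=5](T)) → 2
  (T − π[u,b](σ[b<=5](T))) → 4
  ρ[x/u]((T − π[u,b](σ[b<=5](T)))) → 4
  ρ[w/x](ρ[x/u]((T − π[u,b](σ[b<=5](T))))) → 4
  π[w](ρ[w/x](ρ[x/u]((T − π[u,b](σ[b<=5](T)))))) → 4

E1 result:
w
p
p
p
s
s
s
t
t
E2 result:
w
p
s
t
t
Witness: ('s',) appears 3× in E1 but 1× in E2.

no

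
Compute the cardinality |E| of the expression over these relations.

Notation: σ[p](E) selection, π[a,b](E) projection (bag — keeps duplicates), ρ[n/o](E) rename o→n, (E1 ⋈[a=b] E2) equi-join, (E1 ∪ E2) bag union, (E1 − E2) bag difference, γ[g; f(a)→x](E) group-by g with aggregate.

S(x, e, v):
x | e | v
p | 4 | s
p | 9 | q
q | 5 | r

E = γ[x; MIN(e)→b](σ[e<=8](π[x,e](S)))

Stepwise |·|:
  S → 3
  π[x,e](S) → 3
  σ[e<=8](π[x,e](S)) → 2
  γ[x; MIN(e)→b](σ[e<=8](π[x,e](S))) → 2

|E| = 2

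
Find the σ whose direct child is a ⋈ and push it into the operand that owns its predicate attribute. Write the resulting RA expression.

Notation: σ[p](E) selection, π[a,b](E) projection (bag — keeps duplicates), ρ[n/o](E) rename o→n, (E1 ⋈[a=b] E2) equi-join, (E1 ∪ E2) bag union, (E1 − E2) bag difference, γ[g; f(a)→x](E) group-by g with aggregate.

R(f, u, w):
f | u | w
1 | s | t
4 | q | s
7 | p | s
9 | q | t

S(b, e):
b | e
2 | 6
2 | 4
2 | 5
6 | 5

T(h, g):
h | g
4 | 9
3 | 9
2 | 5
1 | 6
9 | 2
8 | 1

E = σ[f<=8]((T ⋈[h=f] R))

σ filters on f, owned by the right side.
E' = (T ⋈[h=f] σ[f<=8](R))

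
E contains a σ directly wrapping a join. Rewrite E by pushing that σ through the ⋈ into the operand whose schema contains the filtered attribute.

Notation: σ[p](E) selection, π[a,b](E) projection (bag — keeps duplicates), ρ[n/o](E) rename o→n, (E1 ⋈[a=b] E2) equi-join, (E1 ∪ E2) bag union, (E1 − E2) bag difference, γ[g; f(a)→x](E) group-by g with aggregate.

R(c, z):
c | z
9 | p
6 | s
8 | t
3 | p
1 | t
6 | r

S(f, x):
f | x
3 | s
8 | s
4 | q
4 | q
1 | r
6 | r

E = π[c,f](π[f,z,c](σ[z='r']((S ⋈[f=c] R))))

σ filters on z, owned by the right side.
E' = π[c,f](π[f,z,c]((S ⋈[f=c] σ[z='r'](R))))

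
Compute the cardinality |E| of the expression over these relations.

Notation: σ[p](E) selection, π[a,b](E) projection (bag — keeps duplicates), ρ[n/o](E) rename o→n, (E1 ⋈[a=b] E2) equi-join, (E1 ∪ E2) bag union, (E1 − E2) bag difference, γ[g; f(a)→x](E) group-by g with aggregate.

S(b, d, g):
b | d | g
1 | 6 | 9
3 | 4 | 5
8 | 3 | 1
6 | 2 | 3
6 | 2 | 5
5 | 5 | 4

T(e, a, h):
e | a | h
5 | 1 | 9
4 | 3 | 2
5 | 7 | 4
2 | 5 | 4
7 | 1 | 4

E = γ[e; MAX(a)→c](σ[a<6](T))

Subexpression sizes:
  T → 5
  σ[a<6](T) → 4
  γ[e; MAX(a)→c](σ[a<6](T)) → 4

|E| = 4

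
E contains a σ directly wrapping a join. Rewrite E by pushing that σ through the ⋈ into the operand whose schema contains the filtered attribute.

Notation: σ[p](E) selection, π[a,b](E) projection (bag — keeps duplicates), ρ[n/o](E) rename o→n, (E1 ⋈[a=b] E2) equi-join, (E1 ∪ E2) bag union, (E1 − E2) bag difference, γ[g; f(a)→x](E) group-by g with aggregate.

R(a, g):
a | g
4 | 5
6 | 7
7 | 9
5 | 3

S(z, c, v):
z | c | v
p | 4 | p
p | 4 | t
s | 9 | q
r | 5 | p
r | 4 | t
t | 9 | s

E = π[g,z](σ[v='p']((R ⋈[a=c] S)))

σ filters on v, owned by the right side.
E' = π[g,z]((R ⋈[a=c] σ[v='p'](S)))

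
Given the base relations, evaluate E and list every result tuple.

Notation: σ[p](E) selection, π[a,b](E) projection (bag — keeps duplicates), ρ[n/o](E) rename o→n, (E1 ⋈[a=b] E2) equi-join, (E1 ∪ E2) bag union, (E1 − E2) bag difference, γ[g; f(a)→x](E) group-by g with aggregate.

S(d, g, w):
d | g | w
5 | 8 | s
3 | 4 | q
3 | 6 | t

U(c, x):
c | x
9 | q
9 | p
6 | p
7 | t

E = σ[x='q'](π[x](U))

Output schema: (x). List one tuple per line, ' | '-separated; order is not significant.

Subexpression sizes:
  U → 4
  π[x](U) → 4
  σ[x='q'](π[x](U)) → 1

== RESULT ==
x
q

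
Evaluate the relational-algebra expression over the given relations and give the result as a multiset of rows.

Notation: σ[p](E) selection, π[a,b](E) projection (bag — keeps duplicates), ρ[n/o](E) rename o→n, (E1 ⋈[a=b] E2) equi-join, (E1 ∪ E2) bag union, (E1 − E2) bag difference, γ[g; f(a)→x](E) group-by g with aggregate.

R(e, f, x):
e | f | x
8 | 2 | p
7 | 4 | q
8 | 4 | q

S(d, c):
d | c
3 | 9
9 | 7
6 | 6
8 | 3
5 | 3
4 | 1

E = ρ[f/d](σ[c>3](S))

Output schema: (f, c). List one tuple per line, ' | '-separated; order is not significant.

Per-node cardinality:
  S → 6
  σ[c>3](S) → 3
  ρ[f/d](σ[c>3](S)) → 3

== RESULT ==
f | c
3 | 9
6 | 6
9 | 7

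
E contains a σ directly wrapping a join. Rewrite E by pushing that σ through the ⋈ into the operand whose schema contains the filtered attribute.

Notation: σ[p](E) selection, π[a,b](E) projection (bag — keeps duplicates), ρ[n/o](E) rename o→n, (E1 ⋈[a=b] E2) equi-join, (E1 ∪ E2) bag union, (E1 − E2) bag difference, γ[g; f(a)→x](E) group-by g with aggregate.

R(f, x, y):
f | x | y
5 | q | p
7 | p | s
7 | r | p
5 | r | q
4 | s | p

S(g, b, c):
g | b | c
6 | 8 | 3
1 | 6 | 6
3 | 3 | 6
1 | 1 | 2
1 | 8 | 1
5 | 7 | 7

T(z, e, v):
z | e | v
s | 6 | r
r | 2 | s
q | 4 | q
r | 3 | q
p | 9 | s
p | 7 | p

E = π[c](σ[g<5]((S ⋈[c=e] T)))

σ filters on g, owned by the left side.
E' = π[c]((σ[g<5](S) ⋈[c=e] T))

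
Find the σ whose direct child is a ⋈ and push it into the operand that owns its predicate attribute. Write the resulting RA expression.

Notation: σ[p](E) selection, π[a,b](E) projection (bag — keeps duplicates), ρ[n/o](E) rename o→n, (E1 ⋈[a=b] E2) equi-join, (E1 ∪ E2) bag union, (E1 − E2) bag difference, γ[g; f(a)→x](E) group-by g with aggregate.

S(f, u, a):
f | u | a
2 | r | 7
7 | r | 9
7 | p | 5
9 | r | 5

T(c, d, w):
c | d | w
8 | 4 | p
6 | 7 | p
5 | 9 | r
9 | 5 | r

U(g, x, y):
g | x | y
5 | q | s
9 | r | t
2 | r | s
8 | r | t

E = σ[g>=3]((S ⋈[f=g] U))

σ filters on g, owned by the right side.
E' = (S ⋈[f=g] σ[g>=3](U))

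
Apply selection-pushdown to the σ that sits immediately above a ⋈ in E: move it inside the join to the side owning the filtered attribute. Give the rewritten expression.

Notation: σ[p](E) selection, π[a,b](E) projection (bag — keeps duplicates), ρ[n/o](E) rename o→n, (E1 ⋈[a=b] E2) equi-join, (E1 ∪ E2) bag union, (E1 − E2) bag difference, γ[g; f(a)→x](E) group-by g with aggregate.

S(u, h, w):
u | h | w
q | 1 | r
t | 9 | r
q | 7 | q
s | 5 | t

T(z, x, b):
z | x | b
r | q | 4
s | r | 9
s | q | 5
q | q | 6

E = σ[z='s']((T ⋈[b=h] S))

σ filters on z, owned by the left side.
E' = (σ[z='s'](T) ⋈[b=h] S)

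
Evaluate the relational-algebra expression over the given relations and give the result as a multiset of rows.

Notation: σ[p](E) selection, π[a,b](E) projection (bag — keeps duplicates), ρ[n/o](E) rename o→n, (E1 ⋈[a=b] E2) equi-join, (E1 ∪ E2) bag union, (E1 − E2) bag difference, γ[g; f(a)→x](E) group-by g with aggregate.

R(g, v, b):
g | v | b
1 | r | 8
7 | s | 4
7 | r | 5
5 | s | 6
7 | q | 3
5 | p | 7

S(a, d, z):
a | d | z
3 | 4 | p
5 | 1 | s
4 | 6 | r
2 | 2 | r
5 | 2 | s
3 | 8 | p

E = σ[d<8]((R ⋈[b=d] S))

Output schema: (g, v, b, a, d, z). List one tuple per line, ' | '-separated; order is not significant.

Per-node cardinality:
  R → 6
  S → 6
  (R ⋈[b=d] S) → 3
  σ[d<8]((R ⋈[b=d] S)) → 2

== RESULT ==
g | v | b | a | d | z
5 | s | 6 | 4 | 6 | r
7 | s | 4 | 3 | 4 | p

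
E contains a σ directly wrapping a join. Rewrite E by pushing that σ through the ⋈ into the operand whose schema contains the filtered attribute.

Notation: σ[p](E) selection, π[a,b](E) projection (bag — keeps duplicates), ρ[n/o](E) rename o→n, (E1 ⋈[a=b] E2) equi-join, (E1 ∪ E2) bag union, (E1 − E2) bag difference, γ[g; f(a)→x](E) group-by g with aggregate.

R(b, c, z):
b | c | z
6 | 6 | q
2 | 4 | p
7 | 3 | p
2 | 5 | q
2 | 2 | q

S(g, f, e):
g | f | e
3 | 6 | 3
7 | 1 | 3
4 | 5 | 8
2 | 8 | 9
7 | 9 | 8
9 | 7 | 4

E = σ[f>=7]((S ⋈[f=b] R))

σ filters on f, owned by the left side.
E' = (σ[f>=7](S) ⋈[f=b] R)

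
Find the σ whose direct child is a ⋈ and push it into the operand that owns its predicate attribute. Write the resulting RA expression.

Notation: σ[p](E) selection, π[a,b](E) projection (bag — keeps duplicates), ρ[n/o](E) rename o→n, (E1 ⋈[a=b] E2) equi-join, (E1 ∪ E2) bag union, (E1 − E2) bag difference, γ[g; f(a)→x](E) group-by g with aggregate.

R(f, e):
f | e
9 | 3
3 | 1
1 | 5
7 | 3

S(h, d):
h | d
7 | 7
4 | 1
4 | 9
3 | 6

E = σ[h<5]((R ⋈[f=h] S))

σ filters on h, owned by the right side.
E' = (R ⋈[f=h] σ[h<5](S))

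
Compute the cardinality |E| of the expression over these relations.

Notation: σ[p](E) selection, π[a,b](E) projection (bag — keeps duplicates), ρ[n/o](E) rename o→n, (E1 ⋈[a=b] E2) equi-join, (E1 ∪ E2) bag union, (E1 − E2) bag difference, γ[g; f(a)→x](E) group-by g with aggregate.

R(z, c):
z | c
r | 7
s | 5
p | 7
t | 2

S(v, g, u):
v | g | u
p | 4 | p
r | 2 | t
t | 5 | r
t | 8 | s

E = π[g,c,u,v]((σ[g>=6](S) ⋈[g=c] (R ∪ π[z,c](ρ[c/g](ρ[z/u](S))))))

Stepwise |·|:
  S → 4
  σ[g>=6](S) → 1
  R → 4
  S → 4
  ρ[z/u](S) → 4
  ρ[c/g](ρ[z/u](S)) → 4
  π[z,c](ρ[c/g](ρ[z/u](S))) → 4
  (R ∪ π[z,c](ρ[c/g](ρ[z/u](S)))) → 8
  (σ[g>=6](S) ⋈[g=c] (R ∪ π[z,c](ρ[c/g](ρ[z/u](S))))) → 1
  π[g,c,u,v]((σ[g>=6](S) ⋈[g=c] (R ∪ π[z,c](ρ[c/g](ρ[z/u](S)))))) → 1

|E| = 1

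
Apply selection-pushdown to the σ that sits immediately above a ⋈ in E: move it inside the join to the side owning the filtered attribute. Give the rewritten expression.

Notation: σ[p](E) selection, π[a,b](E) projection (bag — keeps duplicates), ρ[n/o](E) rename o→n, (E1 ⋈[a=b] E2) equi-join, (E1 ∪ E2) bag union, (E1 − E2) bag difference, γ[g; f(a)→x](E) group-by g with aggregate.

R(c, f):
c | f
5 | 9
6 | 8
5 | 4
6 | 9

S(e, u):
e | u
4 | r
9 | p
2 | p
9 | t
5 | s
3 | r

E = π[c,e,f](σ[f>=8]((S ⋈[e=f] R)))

σ filters on f, owned by the right side.
E' = π[c,e,f]((S ⋈[e=f] σ[f>=8](R)))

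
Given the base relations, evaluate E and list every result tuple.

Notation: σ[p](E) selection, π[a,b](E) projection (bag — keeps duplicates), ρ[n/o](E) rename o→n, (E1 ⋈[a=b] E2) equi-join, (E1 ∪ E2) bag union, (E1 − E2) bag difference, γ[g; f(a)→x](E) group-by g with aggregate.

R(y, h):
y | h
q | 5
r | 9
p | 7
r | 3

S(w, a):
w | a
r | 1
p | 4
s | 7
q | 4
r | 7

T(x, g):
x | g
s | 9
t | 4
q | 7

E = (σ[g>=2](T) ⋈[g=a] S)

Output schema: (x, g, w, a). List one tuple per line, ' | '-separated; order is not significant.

Per-node cardinality:
  T → 3
  σ[g>=2](T) → 3
  S → 5
  (σ[g>=2](T) ⋈[g=a] S) → 4

== RESULT ==
x | g | w | a
q | 7 | r | 7
q | 7 | s | 7
t | 4 | p | 4
t | 4 | q | 4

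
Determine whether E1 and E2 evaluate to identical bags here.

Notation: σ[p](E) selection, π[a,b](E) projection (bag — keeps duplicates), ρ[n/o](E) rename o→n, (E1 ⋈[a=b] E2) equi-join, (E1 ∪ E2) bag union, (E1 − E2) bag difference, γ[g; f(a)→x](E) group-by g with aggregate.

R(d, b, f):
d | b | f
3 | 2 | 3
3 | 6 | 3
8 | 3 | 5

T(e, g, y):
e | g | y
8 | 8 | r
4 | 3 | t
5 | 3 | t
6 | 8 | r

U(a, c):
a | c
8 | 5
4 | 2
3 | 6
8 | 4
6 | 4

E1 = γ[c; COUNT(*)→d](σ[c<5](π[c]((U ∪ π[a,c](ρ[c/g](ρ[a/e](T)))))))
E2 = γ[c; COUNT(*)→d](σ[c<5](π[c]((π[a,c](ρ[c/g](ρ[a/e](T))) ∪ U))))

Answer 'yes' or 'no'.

E1 per-node cardinality:
  U → 5
  T → 4
  ρ[a/e](T) → 4
  ρ[c/g](ρ[a/e](T)) → 4
  π[a,c](ρ[c/g](ρ[a/e](T))) → 4
  (U ∪ π[a,c](ρ[c/g](ρ[a/e](T)))) → 9
  π[c]((U ∪ π[a,c](ρ[c/g](ρ[a/e](T))))) → 9
  σ[c<5](π[c]((U ∪ π[a,c](ρ[c/g](ρ[a/e](T)))))) → 5
  γ[c; COUNT(*)→d](σ[c<5](π[c]((U ∪ π[a,c](ρ[c/g](ρ[a/e](T))))))) → 3
E2 per-node cardinality:
  T → 4
  ρ[a/e](T) → 4
  ρ[c/g](ρ[a/e](T)) → 4
  π[a,c](ρ[c/g](ρ[a/e](T))) → 4
  U → 5
  (π[a,c](ρ[c/g](ρ[a/e](T))) ∪ U) → 9
  π[c]((π[a,c](ρ[c/g](ρ[a/e](T))) ∪ U)) → 9
  σ[c<5](π[c]((π[a,c](ρ[c/g](ρ[a/e](T))) ∪ U))) → 5
  γ[c; COUNT(*)→d](σ[c<5](π[c]((π[a,c](ρ[c/g](ρ[a/e](T))) ∪ U)))) → 3

E1 and E2 produce the same multiset:
c | d
2 | 1
3 | 2
4 | 2

yes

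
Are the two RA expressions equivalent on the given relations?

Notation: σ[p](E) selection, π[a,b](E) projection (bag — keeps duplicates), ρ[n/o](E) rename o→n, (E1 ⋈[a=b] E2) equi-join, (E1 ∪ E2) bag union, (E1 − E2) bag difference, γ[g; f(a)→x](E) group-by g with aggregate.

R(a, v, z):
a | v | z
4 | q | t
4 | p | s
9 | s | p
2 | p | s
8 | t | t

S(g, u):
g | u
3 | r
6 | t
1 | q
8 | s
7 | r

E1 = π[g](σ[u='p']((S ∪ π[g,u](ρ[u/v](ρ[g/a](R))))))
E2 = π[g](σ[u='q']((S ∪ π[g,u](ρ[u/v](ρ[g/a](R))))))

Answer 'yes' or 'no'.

E1 per-node cardinality:
  S → 5
  R → 5
  ρ[g/a](R) → 5
  ρ[u/v](ρ[g/a](R)) → 5
  π[g,u](ρ[u/v](ρ[g/a](R))) → 5
  (S ∪ π[g,u](ρ[u/v](ρ[g/a](R)))) → 10
  σ[u='p']((S ∪ π[g,u](ρ[u/v](ρ[g/a](R))))) → 2
  π[g](σ[u='p']((S ∪ π[g,u](ρ[u/v](ρ[g/a](R)))))) → 2
E2 per-node cardinality:
  S → 5
  R → 5
  ρ[g/a](R) → 5
  ρ[u/v](ρ[g/a](R)) → 5
  π[g,u](ρ[u/v](ρ[g/a](R))) → 5
  (S ∪ π[g,u](ρ[u/v](ρ[g/a](R)))) → 10
  σ[u='q']((S ∪ π[g,u](ρ[u/v](ρ[g/a](R))))) → 2
  π[g](σ[u='q']((S ∪ π[g,u](ρ[u/v](ρ[g/a](R)))))) → 2

E1 result:
g
2
4
E2 result:
g
1
4
Witness: (1,) appears 0× in E1 but 1× in E2.

no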